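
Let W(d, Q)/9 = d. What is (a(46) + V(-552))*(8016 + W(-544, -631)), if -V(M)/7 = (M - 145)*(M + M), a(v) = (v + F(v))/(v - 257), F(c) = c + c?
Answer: -3545985811680/211 ≈ -1.6806e+10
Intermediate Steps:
W(d, Q) = 9*d
F(c) = 2*c
a(v) = 3*v/(-257 + v) (a(v) = (v + 2*v)/(v - 257) = (3*v)/(-257 + v) = 3*v/(-257 + v))
V(M) = -14*M*(-145 + M) (V(M) = -7*(M - 145)*(M + M) = -7*(-145 + M)*2*M = -14*M*(-145 + M))
(a(46) + V(-552))*(8016 + W(-544, -631)) = (3*46/(-257 + 46) + 14*(-552)*(145 - 1*(-552)))*(8016 + 9*(-544)) = (3*46/(-211) + 14*(-552)*(145 + 552))*(8016 - 4896) = (3*46*(-1/211) + 14*(-552)*697)*3120 = (-138/211 - 5386416)*3120 = -1136533914/211*3120 = -3545985811680/211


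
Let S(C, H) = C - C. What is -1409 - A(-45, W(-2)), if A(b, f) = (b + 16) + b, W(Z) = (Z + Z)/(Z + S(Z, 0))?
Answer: -1335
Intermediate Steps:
S(C, H) = 0
W(Z) = 2 (W(Z) = (Z + Z)/(Z + 0) = (2*Z)/Z = 2)
A(b, f) = 16 + 2*b (A(b, f) = (16 + b) + b = 16 + 2*b)
-1409 - A(-45, W(-2)) = -1409 - (16 + 2*(-45)) = -1409 - (16 - 90) = -1409 - 1*(-74) = -1409 + 74 = -1335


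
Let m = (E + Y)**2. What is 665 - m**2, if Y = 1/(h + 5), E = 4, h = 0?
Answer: 221144/625 ≈ 353.83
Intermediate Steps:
Y = 1/5 (Y = 1/(0 + 5) = 1/5 ≈ 0.20000)
m = 441/25 (m = (4 + 1/5)**2 = (21/5)**2 = 441/25 ≈ 17.640)
665 - m**2 = 665 - (441/25)**2 = 665 - 1*194481/625 = 665 - 194481/625 = 221144/625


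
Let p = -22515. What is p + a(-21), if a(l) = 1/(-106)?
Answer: -2386591/106 ≈ -22515.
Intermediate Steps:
a(l) = -1/106
p + a(-21) = -22515 - 1/106 = -2386591/106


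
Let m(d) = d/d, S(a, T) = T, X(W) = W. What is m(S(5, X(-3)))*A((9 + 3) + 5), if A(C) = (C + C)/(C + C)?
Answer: 1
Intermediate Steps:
m(d) = 1
A(C) = 1 (A(C) = (2*C)/((2*C)) = (2*C)*(1/(2*C)) = 1)
m(S(5, X(-3)))*A((9 + 3) + 5) = 1*1 = 1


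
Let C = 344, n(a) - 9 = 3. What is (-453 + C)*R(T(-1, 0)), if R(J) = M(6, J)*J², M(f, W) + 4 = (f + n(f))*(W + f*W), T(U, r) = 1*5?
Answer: -1705850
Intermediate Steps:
T(U, r) = 5
n(a) = 12 (n(a) = 9 + 3 = 12)
M(f, W) = -4 + (12 + f)*(W + W*f) (M(f, W) = -4 + (f + 12)*(W + f*W) = -4 + (12 + f)*(W + W*f))
R(J) = J²*(-4 + 126*J) (R(J) = (-4 + 12*J + J*6² + 13*J*6)*J² = (-4 + 12*J + J*36 + 78*J)*J² = (-4 + 12*J + 36*J + 78*J)*J² = (-4 + 126*J)*J² = J²*(-4 + 126*J))
(-453 + C)*R(T(-1, 0)) = (-453 + 344)*(5²*(-4 + 126*5)) = -2725*(-4 + 630) = -2725*626 = -109*15650 = -1705850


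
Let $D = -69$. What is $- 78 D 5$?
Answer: $26910$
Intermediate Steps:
$- 78 D 5 = \left(-78\right) \left(-69\right) 5 = 5382 \cdot 5 = 26910$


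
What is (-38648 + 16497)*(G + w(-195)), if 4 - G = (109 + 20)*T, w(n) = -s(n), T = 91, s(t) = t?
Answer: 255622540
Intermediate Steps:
w(n) = -n
G = -11735 (G = 4 - (109 + 20)*91 = 4 - 129*91 = 4 - 1*11739 = 4 - 11739 = -11735)
(-38648 + 16497)*(G + w(-195)) = (-38648 + 16497)*(-11735 - 1*(-195)) = -22151*(-11735 + 195) = -22151*(-11540) = 255622540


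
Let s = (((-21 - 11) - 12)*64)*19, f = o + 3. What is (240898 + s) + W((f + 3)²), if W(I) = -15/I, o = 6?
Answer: 8994907/48 ≈ 1.8739e+5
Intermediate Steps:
f = 9 (f = 6 + 3 = 9)
s = -53504 (s = ((-32 - 12)*64)*19 = -44*64*19 = -2816*19 = -53504)
(240898 + s) + W((f + 3)²) = (240898 - 53504) - 15/(9 + 3)² = 187394 - 15/(12²) = 187394 - 15/144 = 187394 - 15*1/144 = 187394 - 5/48 = 8994907/48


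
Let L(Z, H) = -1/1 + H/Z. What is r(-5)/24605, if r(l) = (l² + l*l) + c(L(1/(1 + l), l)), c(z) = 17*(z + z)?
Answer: 696/24605 ≈ 0.028287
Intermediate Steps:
L(Z, H) = -1 + H/Z (L(Z, H) = -1*1 + H/Z = -1 + H/Z)
c(z) = 34*z (c(z) = 17*(2*z) = 34*z)
r(l) = 2*l² + 34*(1 + l)*(l - 1/(1 + l)) (r(l) = (l² + l*l) + 34*((l - 1/(1 + l))/(1/(1 + l))) = (l² + l²) + 34*((1 + l)*(l - 1/(1 + l))) = 2*l² + 34*(1 + l)*(l - 1/(1 + l)))
r(-5)/24605 = (-34 + 34*(-5) + 36*(-5)²)/24605 = (-34 - 170 + 36*25)*(1/24605) = (-34 - 170 + 900)*(1/24605) = 696*(1/24605) = 696/24605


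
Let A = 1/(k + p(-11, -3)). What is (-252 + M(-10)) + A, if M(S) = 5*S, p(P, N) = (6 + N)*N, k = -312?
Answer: -96943/321 ≈ -302.00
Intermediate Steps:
p(P, N) = N*(6 + N)
A = -1/321 (A = 1/(-312 - 3*(6 - 3)) = 1/(-312 - 3*3) = 1/(-312 - 9) = 1/(-321) = -1/321 ≈ -0.0031153)
(-252 + M(-10)) + A = (-252 + 5*(-10)) - 1/321 = (-252 - 50) - 1/321 = -302 - 1/321 = -96943/321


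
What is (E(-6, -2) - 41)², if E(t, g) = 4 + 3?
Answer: 1156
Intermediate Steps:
E(t, g) = 7
(E(-6, -2) - 41)² = (7 - 41)² = (-34)² = 1156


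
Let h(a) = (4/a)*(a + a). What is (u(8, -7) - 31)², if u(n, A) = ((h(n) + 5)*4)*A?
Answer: 156025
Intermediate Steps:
h(a) = 8 (h(a) = (4/a)*(2*a) = 8)
u(n, A) = 52*A (u(n, A) = ((8 + 5)*4)*A = (13*4)*A = 52*A)
(u(8, -7) - 31)² = (52*(-7) - 31)² = (-364 - 31)² = (-395)² = 156025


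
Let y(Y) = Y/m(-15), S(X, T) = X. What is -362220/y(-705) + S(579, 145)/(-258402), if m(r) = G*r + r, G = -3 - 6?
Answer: 249595650769/4048298 ≈ 61654.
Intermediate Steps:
G = -9
m(r) = -8*r (m(r) = -9*r + r = -8*r)
y(Y) = Y/120 (y(Y) = Y/((-8*(-15))) = Y/120)
-362220/y(-705) + S(579, 145)/(-258402) = -362220/((1/120)*(-705)) + 579/(-258402) = -362220/(-47/8) + 579*(-1/258402) = -362220*(-8/47) - 193/86134 = 2897760/47 - 193/86134 = 249595650769/4048298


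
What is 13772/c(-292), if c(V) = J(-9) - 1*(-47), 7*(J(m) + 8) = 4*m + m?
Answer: 24101/57 ≈ 422.82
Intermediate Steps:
J(m) = -8 + 5*m/7 (J(m) = -8 + (4*m + m)/7 = -8 + (5*m)/7 = -8 + 5*m/7)
c(V) = 228/7 (c(V) = (-8 + (5/7)*(-9)) - 1*(-47) = (-8 - 45/7) + 47 = -101/7 + 47 = 228/7)
13772/c(-292) = 13772/(228/7) = 13772*(7/228) = 24101/57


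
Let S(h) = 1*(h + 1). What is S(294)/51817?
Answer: 295/51817 ≈ 0.0056931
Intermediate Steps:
S(h) = 1 + h (S(h) = 1*(1 + h) = 1 + h)
S(294)/51817 = (1 + 294)/51817 = 295*(1/51817) = 295/51817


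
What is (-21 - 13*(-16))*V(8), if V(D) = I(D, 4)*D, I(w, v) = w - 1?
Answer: 10472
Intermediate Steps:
I(w, v) = -1 + w
V(D) = D*(-1 + D) (V(D) = (-1 + D)*D = D*(-1 + D))
(-21 - 13*(-16))*V(8) = (-21 - 13*(-16))*(8*(-1 + 8)) = (-21 + 208)*(8*7) = 187*56 = 10472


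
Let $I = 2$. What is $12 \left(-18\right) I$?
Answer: $-432$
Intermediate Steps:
$12 \left(-18\right) I = 12 \left(-18\right) 2 = \left(-216\right) 2 = -432$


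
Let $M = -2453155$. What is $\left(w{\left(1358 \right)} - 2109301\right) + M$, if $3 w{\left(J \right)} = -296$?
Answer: $- \frac{13687664}{3} \approx -4.5626 \cdot 10^{6}$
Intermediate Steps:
$w{\left(J \right)} = - \frac{296}{3}$ ($w{\left(J \right)} = \frac{1}{3} \left(-296\right) = - \frac{296}{3}$)
$\left(w{\left(1358 \right)} - 2109301\right) + M = \left(- \frac{296}{3} - 2109301\right) - 2453155 = - \frac{6328199}{3} - 2453155 = - \frac{13687664}{3}$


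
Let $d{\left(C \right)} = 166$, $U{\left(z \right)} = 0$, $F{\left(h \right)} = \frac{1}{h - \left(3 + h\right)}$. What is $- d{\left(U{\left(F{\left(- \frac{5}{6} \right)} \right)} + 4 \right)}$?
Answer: $-166$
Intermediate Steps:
$F{\left(h \right)} = - \frac{1}{3}$ ($F{\left(h \right)} = \frac{1}{-3} = - \frac{1}{3}$)
$- d{\left(U{\left(F{\left(- \frac{5}{6} \right)} \right)} + 4 \right)} = \left(-1\right) 166 = -166$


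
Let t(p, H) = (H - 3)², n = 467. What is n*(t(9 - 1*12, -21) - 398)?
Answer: 83126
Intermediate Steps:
t(p, H) = (-3 + H)²
n*(t(9 - 1*12, -21) - 398) = 467*((-3 - 21)² - 398) = 467*((-24)² - 398) = 467*(576 - 398) = 467*178 = 83126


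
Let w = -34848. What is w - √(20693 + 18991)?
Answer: -34848 - 2*√9921 ≈ -35047.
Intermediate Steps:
w - √(20693 + 18991) = -34848 - √(20693 + 18991) = -34848 - √39684 = -34848 - 2*√9921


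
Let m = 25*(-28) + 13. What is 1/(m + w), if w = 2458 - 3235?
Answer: -1/1464 ≈ -0.00068306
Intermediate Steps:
w = -777
m = -687 (m = -700 + 13 = -687)
1/(m + w) = 1/(-687 - 777) = 1/(-1464) = -1/1464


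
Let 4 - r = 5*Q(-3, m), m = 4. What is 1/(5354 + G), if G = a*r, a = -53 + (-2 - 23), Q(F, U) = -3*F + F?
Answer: 1/7382 ≈ 0.00013546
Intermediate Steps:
Q(F, U) = -2*F
a = -78 (a = -53 - 25 = -78)
r = -26 (r = 4 - 5*(-2*(-3)) = 4 - 5*6 = 4 - 1*30 = 4 - 30 = -26)
G = 2028 (G = -78*(-26) = 2028)
1/(5354 + G) = 1/(5354 + 2028) = 1/7382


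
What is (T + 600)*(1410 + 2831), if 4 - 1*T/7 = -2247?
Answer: 69370037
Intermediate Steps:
T = 15757 (T = 28 - 7*(-2247) = 28 + 15729 = 15757)
(T + 600)*(1410 + 2831) = (15757 + 600)*(1410 + 2831) = 16357*4241 = 69370037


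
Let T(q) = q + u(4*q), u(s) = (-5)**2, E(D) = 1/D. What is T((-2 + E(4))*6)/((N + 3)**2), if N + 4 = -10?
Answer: 29/242 ≈ 0.11983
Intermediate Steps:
N = -14 (N = -4 - 10 = -14)
u(s) = 25
T(q) = 25 + q (T(q) = q + 25 = 25 + q)
T((-2 + E(4))*6)/((N + 3)**2) = (25 + (-2 + 1/4)*6)/((-14 + 3)**2) = (25 + (-2 + 1/4)*6)/((-11)**2) = (25 - 7/4*6)/121 = (25 - 21/2)*(1/121) = (29/2)*(1/121) = 29/242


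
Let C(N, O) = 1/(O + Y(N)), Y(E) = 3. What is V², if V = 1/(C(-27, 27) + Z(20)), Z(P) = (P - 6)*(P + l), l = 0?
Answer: 900/70576801 ≈ 1.2752e-5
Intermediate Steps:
C(N, O) = 1/(3 + O) (C(N, O) = 1/(O + 3) = 1/(3 + O))
Z(P) = P*(-6 + P) (Z(P) = (P - 6)*(P + 0) = (-6 + P)*P = P*(-6 + P))
V = 30/8401 (V = 1/(1/(3 + 27) + 20*(-6 + 20)) = 1/(1/30 + 20*14) = 1/(1/30 + 280) = 1/(8401/30) = 30/8401 ≈ 0.0035710)
V² = (30/8401)² = 900/70576801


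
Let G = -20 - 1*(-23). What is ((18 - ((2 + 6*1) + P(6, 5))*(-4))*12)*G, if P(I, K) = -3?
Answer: 1368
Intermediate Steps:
G = 3 (G = -20 + 23 = 3)
((18 - ((2 + 6*1) + P(6, 5))*(-4))*12)*G = ((18 - ((2 + 6*1) - 3)*(-4))*12)*3 = ((18 - ((2 + 6) - 3)*(-4))*12)*3 = ((18 - (8 - 3)*(-4))*12)*3 = ((18 - 5*(-4))*12)*3 = ((18 - 1*(-20))*12)*3 = ((18 + 20)*12)*3 = (38*12)*3 = 456*3 = 1368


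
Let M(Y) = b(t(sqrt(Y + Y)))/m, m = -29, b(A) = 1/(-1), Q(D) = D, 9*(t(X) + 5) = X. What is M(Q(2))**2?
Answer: 1/841 ≈ 0.0011891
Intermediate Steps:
t(X) = -5 + X/9
b(A) = -1
M(Y) = 1/29 (M(Y) = -1/(-29) = -1*(-1/29) = 1/29)
M(Q(2))**2 = (1/29)**2 = 1/841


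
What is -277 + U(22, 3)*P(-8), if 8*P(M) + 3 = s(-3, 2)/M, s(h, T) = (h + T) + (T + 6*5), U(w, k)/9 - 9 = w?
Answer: -33073/64 ≈ -516.77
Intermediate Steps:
U(w, k) = 81 + 9*w
s(h, T) = 30 + h + 2*T (s(h, T) = (T + h) + (T + 30) = (T + h) + (30 + T) = 30 + h + 2*T)
P(M) = -3/8 + 31/(8*M) (P(M) = -3/8 + ((30 - 3 + 2*2)/M)/8 = -3/8 + ((30 - 3 + 4)/M)/8 = -3/8 + (31/M)/8 = -3/8 + 31/(8*M))
-277 + U(22, 3)*P(-8) = -277 + (81 + 9*22)*((1/8)*(31 - 3*(-8))/(-8)) = -277 + (81 + 198)*((1/8)*(-1/8)*(31 + 24)) = -277 + 279*((1/8)*(-1/8)*55) = -277 + 279*(-55/64) = -277 - 15345/64 = -33073/64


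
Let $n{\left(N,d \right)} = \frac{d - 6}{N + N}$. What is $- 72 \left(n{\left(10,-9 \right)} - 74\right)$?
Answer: $5382$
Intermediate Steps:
$n{\left(N,d \right)} = \frac{-6 + d}{2 N}$
$- 72 \left(n{\left(10,-9 \right)} - 74\right) = - 72 \left(\frac{-6 - 9}{2 \cdot 10} - 74\right) = - 72 \left(\frac{1}{2} \cdot \frac{1}{10} \left(-15\right) - 74\right) = - 72 \left(- \frac{3}{4} - 74\right) = \left(-72\right) \left(- \frac{299}{4}\right) = 5382$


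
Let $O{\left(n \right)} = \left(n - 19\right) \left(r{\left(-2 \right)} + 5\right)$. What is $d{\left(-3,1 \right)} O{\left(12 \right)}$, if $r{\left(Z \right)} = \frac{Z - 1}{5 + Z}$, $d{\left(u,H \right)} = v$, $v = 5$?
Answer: $-140$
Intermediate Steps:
$d{\left(u,H \right)} = 5$
$r{\left(Z \right)} = \frac{-1 + Z}{5 + Z}$
$O{\left(n \right)} = -76 + 4 n$ ($O{\left(n \right)} = \left(n - 19\right) \left(\frac{-1 - 2}{5 - 2} + 5\right) = \left(-19 + n\right) \left(\frac{1}{3} \left(-3\right) + 5\right) = \left(-19 + n\right) \left(-1 + 5\right) = \left(-19 + n\right) 4 = -76 + 4 n$)
$d{\left(-3,1 \right)} O{\left(12 \right)} = 5 \left(-76 + 4 \cdot 12\right) = 5 \left(-76 + 48\right) = 5 \left(-28\right) = -140$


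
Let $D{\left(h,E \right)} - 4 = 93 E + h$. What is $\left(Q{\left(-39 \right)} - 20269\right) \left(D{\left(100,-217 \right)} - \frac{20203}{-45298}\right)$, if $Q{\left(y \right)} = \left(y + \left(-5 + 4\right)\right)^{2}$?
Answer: $\frac{16978106534067}{45298} \approx 3.7481 \cdot 10^{8}$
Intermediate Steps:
$Q{\left(y \right)} = \left(-1 + y\right)^{2}$ ($Q{\left(y \right)} = \left(y - 1\right)^{2} = \left(-1 + y\right)^{2}$)
$D{\left(h,E \right)} = 4 + h + 93 E$ ($D{\left(h,E \right)} = 4 + \left(93 E + h\right) = 4 + \left(h + 93 E\right) = 4 + h + 93 E$)
$\left(Q{\left(-39 \right)} - 20269\right) \left(D{\left(100,-217 \right)} - \frac{20203}{-45298}\right) = \left(\left(-1 - 39\right)^{2} - 20269\right) \left(\left(4 + 100 + 93 \left(-217\right)\right) - \frac{20203}{-45298}\right) = \left(\left(-40\right)^{2} - 20269\right) \left(\left(4 + 100 - 20181\right) - - \frac{20203}{45298}\right) = \left(1600 - 20269\right) \left(-20077 + \frac{20203}{45298}\right) = \left(-18669\right) \left(- \frac{909427743}{45298}\right) = \frac{16978106534067}{45298}$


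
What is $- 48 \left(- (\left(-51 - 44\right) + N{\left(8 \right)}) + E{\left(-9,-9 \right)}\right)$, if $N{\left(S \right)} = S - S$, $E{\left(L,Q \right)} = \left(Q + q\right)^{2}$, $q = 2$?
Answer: $-6912$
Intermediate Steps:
$E{\left(L,Q \right)} = \left(2 + Q\right)^{2}$ ($E{\left(L,Q \right)} = \left(Q + 2\right)^{2} = \left(2 + Q\right)^{2}$)
$N{\left(S \right)} = 0$
$- 48 \left(- (\left(-51 - 44\right) + N{\left(8 \right)}) + E{\left(-9,-9 \right)}\right) = - 48 \left(- (\left(-51 - 44\right) + 0) + \left(2 - 9\right)^{2}\right) = - 48 \left(- (-95 + 0) + \left(-7\right)^{2}\right) = - 48 \left(\left(-1\right) \left(-95\right) + 49\right) = - 48 \left(95 + 49\right) = \left(-48\right) 144 = -6912$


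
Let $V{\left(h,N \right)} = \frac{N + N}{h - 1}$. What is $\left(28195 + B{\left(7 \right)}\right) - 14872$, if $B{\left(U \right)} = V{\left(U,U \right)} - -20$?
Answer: $\frac{40036}{3} \approx 13345.0$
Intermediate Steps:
$V{\left(h,N \right)} = \frac{2 N}{-1 + h}$
$B{\left(U \right)} = 20 + \frac{2 U}{-1 + U}$ ($B{\left(U \right)} = \frac{2 U}{-1 + U} - -20 = \frac{2 U}{-1 + U} + 20 = 20 + \frac{2 U}{-1 + U}$)
$\left(28195 + B{\left(7 \right)}\right) - 14872 = \left(28195 + \frac{2 \left(-10 + 11 \cdot 7\right)}{-1 + 7}\right) - 14872 = \left(28195 + \frac{2 \left(-10 + 77\right)}{6}\right) - 14872 = \left(28195 + 2 \cdot \frac{1}{6} \cdot 67\right) - 14872 = \left(28195 + \frac{67}{3}\right) - 14872 = \frac{84652}{3} - 14872 = \frac{40036}{3}$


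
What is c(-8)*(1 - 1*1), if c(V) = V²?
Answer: 0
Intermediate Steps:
c(-8)*(1 - 1*1) = (-8)²*(1 - 1*1) = 64*(1 - 1) = 64*0 = 0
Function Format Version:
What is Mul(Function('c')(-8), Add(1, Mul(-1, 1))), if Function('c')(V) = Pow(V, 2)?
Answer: 0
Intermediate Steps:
Mul(Function('c')(-8), Add(1, Mul(-1, 1))) = Mul(Pow(-8, 2), Add(1, Mul(-1, 1))) = Mul(64, Add(1, -1)) = Mul(64, 0) = 0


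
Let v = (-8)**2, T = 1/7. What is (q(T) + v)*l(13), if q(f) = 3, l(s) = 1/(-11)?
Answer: -67/11 ≈ -6.0909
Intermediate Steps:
T = 1/7 ≈ 0.14286
l(s) = -1/11
v = 64
(q(T) + v)*l(13) = (3 + 64)*(-1/11) = 67*(-1/11) = -67/11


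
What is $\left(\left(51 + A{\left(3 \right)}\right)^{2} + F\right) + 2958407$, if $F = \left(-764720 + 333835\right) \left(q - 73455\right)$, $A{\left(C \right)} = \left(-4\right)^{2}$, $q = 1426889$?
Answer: $-583171446194$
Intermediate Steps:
$A{\left(C \right)} = 16$
$F = -583174409090$ ($F = \left(-764720 + 333835\right) \left(1426889 - 73455\right) = \left(-430885\right) 1353434 = -583174409090$)
$\left(\left(51 + A{\left(3 \right)}\right)^{2} + F\right) + 2958407 = \left(\left(51 + 16\right)^{2} - 583174409090\right) + 2958407 = \left(67^{2} - 583174409090\right) + 2958407 = \left(4489 - 583174409090\right) + 2958407 = -583174404601 + 2958407 = -583171446194$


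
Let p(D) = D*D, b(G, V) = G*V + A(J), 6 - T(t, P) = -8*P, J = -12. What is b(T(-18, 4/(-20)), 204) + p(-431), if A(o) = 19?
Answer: 933388/5 ≈ 1.8668e+5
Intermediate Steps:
T(t, P) = 6 + 8*P (T(t, P) = 6 - (-8)*P = 6 + 8*P)
b(G, V) = 19 + G*V (b(G, V) = G*V + 19 = 19 + G*V)
p(D) = D**2
b(T(-18, 4/(-20)), 204) + p(-431) = (19 + (6 + 8*(4/(-20)))*204) + (-431)**2 = (19 + (6 + 8*(4*(-1/20)))*204) + 185761 = (19 + (6 + 8*(-1/5))*204) + 185761 = (19 + (6 - 8/5)*204) + 185761 = (19 + (22/5)*204) + 185761 = (19 + 4488/5) + 185761 = 4583/5 + 185761 = 933388/5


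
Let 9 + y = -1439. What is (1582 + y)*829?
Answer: 111086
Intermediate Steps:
y = -1448 (y = -9 - 1439 = -1448)
(1582 + y)*829 = (1582 - 1448)*829 = 134*829 = 111086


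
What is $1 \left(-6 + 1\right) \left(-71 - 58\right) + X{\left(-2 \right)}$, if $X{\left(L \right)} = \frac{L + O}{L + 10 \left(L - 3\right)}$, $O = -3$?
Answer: $\frac{33545}{52} \approx 645.1$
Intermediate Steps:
$X{\left(L \right)} = \frac{-3 + L}{-30 + 11 L}$ ($X{\left(L \right)} = \frac{L - 3}{L + 10 \left(L - 3\right)} = \frac{-3 + L}{L + 10 \left(-3 + L\right)} = \frac{-3 + L}{L + \left(-30 + 10 L\right)} = \frac{-3 + L}{-30 + 11 L}$)
$1 \left(-6 + 1\right) \left(-71 - 58\right) + X{\left(-2 \right)} = 1 \left(-6 + 1\right) \left(-71 - 58\right) + \frac{-3 - 2}{-30 + 11 \left(-2\right)} = 1 \left(-5\right) \left(-71 - 58\right) + \frac{1}{-30 - 22} \left(-5\right) = \left(-5\right) \left(-129\right) + \frac{1}{-52} \left(-5\right) = 645 - - \frac{5}{52} = 645 + \frac{5}{52} = \frac{33545}{52}$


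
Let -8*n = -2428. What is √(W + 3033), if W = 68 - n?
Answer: √11190/2 ≈ 52.891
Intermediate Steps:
n = 607/2 (n = -⅛*(-2428) = 607/2 ≈ 303.50)
W = -471/2 (W = 68 - 1*607/2 = 68 - 607/2 = -471/2 ≈ -235.50)
√(W + 3033) = √(-471/2 + 3033) = √(5595/2) = √11190/2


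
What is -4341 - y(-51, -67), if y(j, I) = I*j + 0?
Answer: -7758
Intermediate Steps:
y(j, I) = I*j
-4341 - y(-51, -67) = -4341 - (-67)*(-51) = -4341 - 1*3417 = -4341 - 3417 = -7758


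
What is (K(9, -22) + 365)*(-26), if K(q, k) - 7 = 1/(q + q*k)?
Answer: -1827982/189 ≈ -9671.9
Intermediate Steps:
K(q, k) = 7 + 1/(q + k*q) (K(q, k) = 7 + 1/(q + q*k) = 7 + 1/(q + k*q))
(K(9, -22) + 365)*(-26) = ((1 + 7*9 + 7*(-22)*9)/(9*(1 - 22)) + 365)*(-26) = ((⅑)*(1 + 63 - 1386)/(-21) + 365)*(-26) = ((⅑)*(-1/21)*(-1322) + 365)*(-26) = (1322/189 + 365)*(-26) = (70307/189)*(-26) = -1827982/189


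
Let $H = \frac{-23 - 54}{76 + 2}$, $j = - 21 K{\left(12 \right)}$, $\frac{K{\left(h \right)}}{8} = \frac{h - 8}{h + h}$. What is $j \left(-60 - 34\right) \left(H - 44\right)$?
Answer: $- \frac{4617844}{39} \approx -1.1841 \cdot 10^{5}$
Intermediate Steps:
$K{\left(h \right)} = \frac{4 \left(-8 + h\right)}{h}$ ($K{\left(h \right)} = 8 \frac{h - 8}{h + h} = 8 \frac{-8 + h}{2 h} = \frac{4 \left(-8 + h\right)}{h}$)
$j = -28$ ($j = - 21 \left(4 - \frac{32}{12}\right) = - 21 \left(4 - \frac{8}{3}\right) = \left(-21\right) \frac{4}{3} = -28$)
$H = - \frac{77}{78} \approx -0.98718$
$j \left(-60 - 34\right) \left(H - 44\right) = - 28 \left(-60 - 34\right) \left(- \frac{77}{78} - 44\right) = - 28 \left(\left(-94\right) \left(- \frac{3509}{78}\right)\right) = \left(-28\right) \frac{164923}{39} = - \frac{4617844}{39}$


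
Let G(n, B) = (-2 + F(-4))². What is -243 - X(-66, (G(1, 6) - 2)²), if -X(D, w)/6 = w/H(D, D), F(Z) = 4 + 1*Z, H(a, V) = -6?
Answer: -247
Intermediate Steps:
F(Z) = 4 + Z
G(n, B) = 4 (G(n, B) = (-2 + (4 - 4))² = (-2 + 0)² = (-2)² = 4)
X(D, w) = w (X(D, w) = -6*w/(-6) = -6*w*(-1)/6 = -(-1)*w = w)
-243 - X(-66, (G(1, 6) - 2)²) = -243 - (4 - 2)² = -243 - 1*2² = -243 - 1*4 = -243 - 4 = -247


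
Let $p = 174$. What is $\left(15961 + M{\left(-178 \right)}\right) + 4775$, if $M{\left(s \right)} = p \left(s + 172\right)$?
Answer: $19692$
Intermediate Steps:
$M{\left(s \right)} = 29928 + 174 s$ ($M{\left(s \right)} = 174 \left(s + 172\right) = 174 \left(172 + s\right) = 29928 + 174 s$)
$\left(15961 + M{\left(-178 \right)}\right) + 4775 = \left(15961 + \left(29928 + 174 \left(-178\right)\right)\right) + 4775 = \left(15961 + \left(29928 - 30972\right)\right) + 4775 = \left(15961 - 1044\right) + 4775 = 14917 + 4775 = 19692$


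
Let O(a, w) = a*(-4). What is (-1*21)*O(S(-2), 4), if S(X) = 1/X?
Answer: -42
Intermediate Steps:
O(a, w) = -4*a
(-1*21)*O(S(-2), 4) = (-1*21)*(-4/(-2)) = -(-84)*(-1)/2 = -21*2 = -42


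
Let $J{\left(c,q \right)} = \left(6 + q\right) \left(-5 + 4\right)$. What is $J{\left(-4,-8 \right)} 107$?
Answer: $214$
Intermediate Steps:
$J{\left(c,q \right)} = -6 - q$ ($J{\left(c,q \right)} = \left(6 + q\right) \left(-1\right) = -6 - q$)
$J{\left(-4,-8 \right)} 107 = \left(-6 - -8\right) 107 = \left(-6 + 8\right) 107 = 2 \cdot 107 = 214$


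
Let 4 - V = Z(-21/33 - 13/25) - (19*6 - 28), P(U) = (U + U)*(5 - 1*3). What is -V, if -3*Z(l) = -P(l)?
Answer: -25174/275 ≈ -91.542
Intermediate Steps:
P(U) = 4*U (P(U) = (2*U)*(5 - 3) = (2*U)*2 = 4*U)
Z(l) = 4*l/3 (Z(l) = -(-1)*4*l/3 = -(-4)*l/3 = 4*l/3)
V = 25174/275 (V = 4 - (4*(-21/33 - 13/25)/3 - (19*6 - 28)) = 4 - (4*(-21*1/33 - 13*1/25)/3 - (114 - 28)) = 4 - (4*(-7/11 - 13/25)/3 - 1*86) = 4 - ((4/3)*(-318/275) - 86) = 4 - (-424/275 - 86) = 4 - 1*(-24074/275) = 4 + 24074/275 = 25174/275 ≈ 91.542)
-V = -1*25174/275 = -25174/275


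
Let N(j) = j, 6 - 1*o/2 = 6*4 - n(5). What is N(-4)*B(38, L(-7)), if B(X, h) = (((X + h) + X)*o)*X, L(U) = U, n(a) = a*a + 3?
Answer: -209760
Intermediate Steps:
n(a) = 3 + a**2 (n(a) = a**2 + 3 = 3 + a**2)
o = 20 (o = 12 - 2*(6*4 - (3 + 5**2)) = 12 - 2*(24 - (3 + 25)) = 12 - 2*(24 - 1*28) = 12 - 2*(24 - 28) = 12 - 2*(-4) = 12 + 8 = 20)
B(X, h) = X*(20*h + 40*X) (B(X, h) = (((X + h) + X)*20)*X = ((h + 2*X)*20)*X = (20*h + 40*X)*X = X*(20*h + 40*X))
N(-4)*B(38, L(-7)) = -80*38*(-7 + 2*38) = -80*38*(-7 + 76) = -80*38*69 = -4*52440 = -209760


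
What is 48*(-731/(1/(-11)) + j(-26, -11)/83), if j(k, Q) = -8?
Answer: 32034960/83 ≈ 3.8596e+5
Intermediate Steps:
48*(-731/(1/(-11)) + j(-26, -11)/83) = 48*(-731/(1/(-11)) - 8/83) = 48*(-731/(-1/11) - 8*1/83) = 48*(-731*(-11) - 8/83) = 48*(8041 - 8/83) = 48*(667395/83) = 32034960/83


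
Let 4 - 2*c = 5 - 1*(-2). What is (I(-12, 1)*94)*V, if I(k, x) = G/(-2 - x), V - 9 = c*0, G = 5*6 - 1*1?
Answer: -8178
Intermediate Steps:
c = -3/2 (c = 2 - (5 - 1*(-2))/2 = 2 - (5 + 2)/2 = 2 - ½*7 = 2 - 7/2 = -3/2 ≈ -1.5000)
G = 29 (G = 30 - 1 = 29)
V = 9 (V = 9 - 3/2*0 = 9 + 0 = 9)
I(k, x) = 29/(-2 - x)
(I(-12, 1)*94)*V = (-29/(2 + 1)*94)*9 = (-29/3*94)*9 = (-29*⅓*94)*9 = -29/3*94*9 = -2726/3*9 = -8178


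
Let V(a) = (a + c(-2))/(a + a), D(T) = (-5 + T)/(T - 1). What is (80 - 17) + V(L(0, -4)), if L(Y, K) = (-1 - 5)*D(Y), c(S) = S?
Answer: 953/15 ≈ 63.533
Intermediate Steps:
D(T) = (-5 + T)/(-1 + T)
L(Y, K) = -6*(-5 + Y)/(-1 + Y) (L(Y, K) = (-1 - 5)*((-5 + Y)/(-1 + Y)) = -6*(-5 + Y)/(-1 + Y))
V(a) = (-2 + a)/(2*a) (V(a) = (a - 2)/(a + a) = (-2 + a)/((2*a)) = (-2 + a)*(1/(2*a)) = (-2 + a)/(2*a))
(80 - 17) + V(L(0, -4)) = (80 - 17) + (-2 + 6*(5 - 1*0)/(-1 + 0))/(2*((6*(5 - 1*0)/(-1 + 0)))) = 63 + (-2 + 6*(5 + 0)/(-1))/(2*((6*(5 + 0)/(-1)))) = 63 + (-2 + 6*(-1)*5)/(2*((6*(-1)*5))) = 63 + (½)*(-2 - 30)/(-30) = 63 + (½)*(-1/30)*(-32) = 63 + 8/15 = 953/15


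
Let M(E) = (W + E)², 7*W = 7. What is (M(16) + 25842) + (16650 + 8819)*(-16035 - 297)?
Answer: -415933577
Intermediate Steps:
W = 1 (W = (⅐)*7 = 1)
M(E) = (1 + E)²
(M(16) + 25842) + (16650 + 8819)*(-16035 - 297) = ((1 + 16)² + 25842) + (16650 + 8819)*(-16035 - 297) = (17² + 25842) + 25469*(-16332) = (289 + 25842) - 415959708 = 26131 - 415959708 = -415933577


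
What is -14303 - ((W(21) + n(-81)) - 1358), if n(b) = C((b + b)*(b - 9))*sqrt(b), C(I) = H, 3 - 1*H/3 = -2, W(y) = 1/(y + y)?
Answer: -543691/42 - 135*I ≈ -12945.0 - 135.0*I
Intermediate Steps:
W(y) = 1/(2*y)
H = 15 (H = 9 - 3*(-2) = 9 + 6 = 15)
C(I) = 15
n(b) = 15*sqrt(b)
-14303 - ((W(21) + n(-81)) - 1358) = -14303 - (((1/2)/21 + 15*sqrt(-81)) - 1358) = -14303 - (((1/2)*(1/21) + 15*(9*I)) - 1358) = -14303 - ((1/42 + 135*I) - 1358) = -14303 - (-57035/42 + 135*I) = -14303 + (57035/42 - 135*I) = -543691/42 - 135*I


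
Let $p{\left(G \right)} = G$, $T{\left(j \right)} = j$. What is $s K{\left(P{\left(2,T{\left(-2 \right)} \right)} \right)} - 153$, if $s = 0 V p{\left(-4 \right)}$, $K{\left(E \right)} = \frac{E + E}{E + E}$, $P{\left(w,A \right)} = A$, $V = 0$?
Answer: $-153$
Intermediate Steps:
$K{\left(E \right)} = 1$ ($K{\left(E \right)} = \frac{2 E}{2 E} = 2 E \frac{1}{2 E} = 1$)
$s = 0$ ($s = 0 \cdot 0 \left(-4\right) = 0 \left(-4\right) = 0$)
$s K{\left(P{\left(2,T{\left(-2 \right)} \right)} \right)} - 153 = 0 \cdot 1 - 153 = 0 - 153 = -153$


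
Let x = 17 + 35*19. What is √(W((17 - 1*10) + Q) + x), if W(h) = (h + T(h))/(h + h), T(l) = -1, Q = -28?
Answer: √300993/21 ≈ 26.125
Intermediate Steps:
W(h) = (-1 + h)/(2*h) (W(h) = (h - 1)/(h + h) = (-1 + h)/((2*h)) = (-1 + h)*(1/(2*h)) = (-1 + h)/(2*h))
x = 682 (x = 17 + 665 = 682)
√(W((17 - 1*10) + Q) + x) = √((-1 + ((17 - 1*10) - 28))/(2*((17 - 1*10) - 28)) + 682) = √((-1 + ((17 - 10) - 28))/(2*((17 - 10) - 28)) + 682) = √((-1 + (7 - 28))/(2*(7 - 28)) + 682) = √((½)*(-1 - 21)/(-21) + 682) = √((½)*(-1/21)*(-22) + 682) = √(11/21 + 682) = √(14333/21) = √300993/21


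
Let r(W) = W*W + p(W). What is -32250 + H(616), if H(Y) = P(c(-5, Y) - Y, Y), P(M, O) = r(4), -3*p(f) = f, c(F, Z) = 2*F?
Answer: -96706/3 ≈ -32235.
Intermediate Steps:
p(f) = -f/3
r(W) = W² - W/3 (r(W) = W*W - W/3 = W² - W/3)
P(M, O) = 44/3 (P(M, O) = 4*(-⅓ + 4) = 4*(11/3) = 44/3)
H(Y) = 44/3
-32250 + H(616) = -32250 + 44/3 = -96706/3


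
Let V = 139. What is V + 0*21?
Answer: 139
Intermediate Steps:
V + 0*21 = 139 + 0*21 = 139 + 0 = 139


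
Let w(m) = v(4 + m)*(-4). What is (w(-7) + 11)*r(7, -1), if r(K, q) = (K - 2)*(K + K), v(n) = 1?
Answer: 490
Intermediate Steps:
r(K, q) = 2*K*(-2 + K) (r(K, q) = (-2 + K)*(2*K) = 2*K*(-2 + K))
w(m) = -4 (w(m) = 1*(-4) = -4)
(w(-7) + 11)*r(7, -1) = (-4 + 11)*(2*7*(-2 + 7)) = 7*(2*7*5) = 7*70 = 490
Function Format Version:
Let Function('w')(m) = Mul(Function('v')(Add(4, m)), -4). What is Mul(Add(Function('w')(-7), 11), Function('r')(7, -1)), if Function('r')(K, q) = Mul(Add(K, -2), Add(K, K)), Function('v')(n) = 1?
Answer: 490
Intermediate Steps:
Function('r')(K, q) = Mul(2, K, Add(-2, K)) (Function('r')(K, q) = Mul(Add(-2, K), Mul(2, K)) = Mul(2, K, Add(-2, K)))
Function('w')(m) = -4 (Function('w')(m) = Mul(1, -4) = -4)
Mul(Add(Function('w')(-7), 11), Function('r')(7, -1)) = Mul(Add(-4, 11), Mul(2, 7, Add(-2, 7))) = Mul(7, Mul(2, 7, 5)) = Mul(7, 70) = 490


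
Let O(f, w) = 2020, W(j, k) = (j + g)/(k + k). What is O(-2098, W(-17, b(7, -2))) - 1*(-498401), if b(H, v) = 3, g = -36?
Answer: 500421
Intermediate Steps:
W(j, k) = (-36 + j)/(2*k) (W(j, k) = (j - 36)/(k + k) = (-36 + j)/((2*k)) = (-36 + j)*(1/(2*k)) = (-36 + j)/(2*k))
O(-2098, W(-17, b(7, -2))) - 1*(-498401) = 2020 - 1*(-498401) = 2020 + 498401 = 500421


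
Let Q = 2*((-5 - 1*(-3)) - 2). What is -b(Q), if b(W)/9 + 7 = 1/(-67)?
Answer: 4230/67 ≈ 63.134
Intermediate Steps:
Q = -8 (Q = 2*((-5 + 3) - 2) = 2*(-2 - 2) = 2*(-4) = -8)
b(W) = -4230/67 (b(W) = -63 + 9/(-67) = -63 + 9*(-1/67) = -63 - 9/67 = -4230/67)
-b(Q) = -1*(-4230/67) = 4230/67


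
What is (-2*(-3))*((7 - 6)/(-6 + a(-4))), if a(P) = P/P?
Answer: -6/5 ≈ -1.2000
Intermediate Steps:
a(P) = 1
(-2*(-3))*((7 - 6)/(-6 + a(-4))) = (-2*(-3))*((7 - 6)/(-6 + 1)) = 6*(1/(-5)) = 6*(1*(-⅕)) = 6*(-⅕) = -6/5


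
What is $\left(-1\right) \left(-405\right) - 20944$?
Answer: $-20539$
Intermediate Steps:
$\left(-1\right) \left(-405\right) - 20944 = 405 - 20944 = -20539$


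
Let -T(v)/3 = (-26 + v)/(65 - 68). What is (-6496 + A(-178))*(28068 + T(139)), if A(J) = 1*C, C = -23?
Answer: -183711939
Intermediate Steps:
T(v) = -26 + v (T(v) = -3*(-26 + v)/(65 - 68) = -3*(-26 + v)/(-3) = -3*(-26 + v)*(-1)/3 = -3*(26/3 - v/3) = -26 + v)
A(J) = -23 (A(J) = 1*(-23) = -23)
(-6496 + A(-178))*(28068 + T(139)) = (-6496 - 23)*(28068 + (-26 + 139)) = -6519*(28068 + 113) = -6519*28181 = -183711939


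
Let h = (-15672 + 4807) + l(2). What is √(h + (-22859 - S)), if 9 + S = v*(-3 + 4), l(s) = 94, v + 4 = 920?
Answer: I*√34537 ≈ 185.84*I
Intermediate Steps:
v = 916 (v = -4 + 920 = 916)
S = 907 (S = -9 + 916*(-3 + 4) = -9 + 916*1 = -9 + 916 = 907)
h = -10771 (h = (-15672 + 4807) + 94 = -10865 + 94 = -10771)
√(h + (-22859 - S)) = √(-10771 + (-22859 - 1*907)) = √(-10771 + (-22859 - 907)) = √(-10771 - 23766) = √(-34537) = I*√34537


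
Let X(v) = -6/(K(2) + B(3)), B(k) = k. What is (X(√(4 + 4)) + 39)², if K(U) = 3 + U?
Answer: 23409/16 ≈ 1463.1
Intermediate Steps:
X(v) = -¾ (X(v) = -6/((3 + 2) + 3) = -6/(5 + 3) = -6/8 = -6*⅛ = -¾)
(X(√(4 + 4)) + 39)² = (-¾ + 39)² = (153/4)² = 23409/16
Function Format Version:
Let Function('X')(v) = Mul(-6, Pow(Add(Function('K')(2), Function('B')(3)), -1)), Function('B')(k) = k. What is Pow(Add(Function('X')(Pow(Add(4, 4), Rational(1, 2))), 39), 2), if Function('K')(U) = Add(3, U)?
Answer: Rational(23409, 16) ≈ 1463.1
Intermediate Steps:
Function('X')(v) = Rational(-3, 4) (Function('X')(v) = Mul(-6, Pow(Add(Add(3, 2), 3), -1)) = Mul(-6, Pow(Add(5, 3), -1)) = Mul(-6, Pow(8, -1)) = Mul(-6, Rational(1, 8)) = Rational(-3, 4))
Pow(Add(Function('X')(Pow(Add(4, 4), Rational(1, 2))), 39), 2) = Pow(Add(Rational(-3, 4), 39), 2) = Pow(Rational(153, 4), 2) = Rational(23409, 16)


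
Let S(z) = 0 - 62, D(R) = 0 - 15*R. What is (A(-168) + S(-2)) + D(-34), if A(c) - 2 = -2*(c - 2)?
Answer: 790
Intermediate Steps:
D(R) = -15*R (D(R) = 0 - 15*R = -15*R)
S(z) = -62
A(c) = 6 - 2*c (A(c) = 2 - 2*(c - 2) = 2 - 2*(-2 + c) = 2 + (4 - 2*c) = 6 - 2*c)
(A(-168) + S(-2)) + D(-34) = ((6 - 2*(-168)) - 62) - 15*(-34) = ((6 + 336) - 62) + 510 = (342 - 62) + 510 = 280 + 510 = 790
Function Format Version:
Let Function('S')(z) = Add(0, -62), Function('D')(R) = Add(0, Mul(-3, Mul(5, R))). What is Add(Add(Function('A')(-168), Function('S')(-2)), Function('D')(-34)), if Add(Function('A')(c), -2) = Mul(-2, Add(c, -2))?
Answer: 790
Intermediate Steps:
Function('D')(R) = Mul(-15, R) (Function('D')(R) = Add(0, Mul(-15, R)) = Mul(-15, R))
Function('S')(z) = -62
Function('A')(c) = Add(6, Mul(-2, c)) (Function('A')(c) = Add(2, Mul(-2, Add(c, -2))) = Add(2, Mul(-2, Add(-2, c))) = Add(2, Add(4, Mul(-2, c))) = Add(6, Mul(-2, c)))
Add(Add(Function('A')(-168), Function('S')(-2)), Function('D')(-34)) = Add(Add(Add(6, Mul(-2, -168)), -62), Mul(-15, -34)) = Add(Add(Add(6, 336), -62), 510) = Add(Add(342, -62), 510) = Add(280, 510) = 790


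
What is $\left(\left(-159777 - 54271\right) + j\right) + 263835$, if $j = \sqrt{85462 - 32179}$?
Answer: $49787 + \sqrt{53283} \approx 50018.0$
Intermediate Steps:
$j = \sqrt{53283} \approx 230.83$
$\left(\left(-159777 - 54271\right) + j\right) + 263835 = \left(\left(-159777 - 54271\right) + \sqrt{53283}\right) + 263835 = \left(-214048 + \sqrt{53283}\right) + 263835 = 49787 + \sqrt{53283}$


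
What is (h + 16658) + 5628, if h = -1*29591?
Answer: -7305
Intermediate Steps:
h = -29591
(h + 16658) + 5628 = (-29591 + 16658) + 5628 = -12933 + 5628 = -7305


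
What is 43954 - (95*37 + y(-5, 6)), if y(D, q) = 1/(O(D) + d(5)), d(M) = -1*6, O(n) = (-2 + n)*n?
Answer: 1172730/29 ≈ 40439.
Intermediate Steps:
O(n) = n*(-2 + n)
d(M) = -6
y(D, q) = 1/(-6 + D*(-2 + D)) (y(D, q) = 1/(D*(-2 + D) - 6) = 1/(-6 + D*(-2 + D)))
43954 - (95*37 + y(-5, 6)) = 43954 - (95*37 + 1/(-6 - 5*(-2 - 5))) = 43954 - (3515 + 1/(-6 - 5*(-7))) = 43954 - (3515 + 1/(-6 + 35)) = 43954 - (3515 + 1/29) = 43954 - 1*101936/29 = 43954 - 101936/29 = 1172730/29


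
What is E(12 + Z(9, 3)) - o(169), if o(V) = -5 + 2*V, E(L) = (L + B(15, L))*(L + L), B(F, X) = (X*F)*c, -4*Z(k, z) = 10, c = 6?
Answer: 32185/2 ≈ 16093.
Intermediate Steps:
Z(k, z) = -5/2 (Z(k, z) = -¼*10 = -5/2)
B(F, X) = 6*F*X (B(F, X) = (X*F)*6 = (F*X)*6 = 6*F*X)
E(L) = 182*L² (E(L) = (L + 6*15*L)*(L + L) = (L + 90*L)*(2*L) = (91*L)*(2*L) = 182*L²)
E(12 + Z(9, 3)) - o(169) = 182*(12 - 5/2)² - (-5 + 2*169) = 182*(19/2)² - (-5 + 338) = 182*(361/4) - 1*333 = 32851/2 - 333 = 32185/2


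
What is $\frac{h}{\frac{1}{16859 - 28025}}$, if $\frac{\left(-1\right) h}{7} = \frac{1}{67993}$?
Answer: $\frac{78162}{67993} \approx 1.1496$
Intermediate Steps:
$h = - \frac{7}{67993} \approx -0.00010295$
$\frac{h}{\frac{1}{16859 - 28025}} = - \frac{7}{67993 \frac{1}{16859 - 28025}} = - \frac{7}{67993 \frac{1}{-11166}} = - \frac{7}{67993 \left(- \frac{1}{11166}\right)} = \left(- \frac{7}{67993}\right) \left(-11166\right) = \frac{78162}{67993}$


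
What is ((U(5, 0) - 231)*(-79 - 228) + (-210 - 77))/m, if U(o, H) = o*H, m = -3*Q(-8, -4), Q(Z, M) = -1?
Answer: 70630/3 ≈ 23543.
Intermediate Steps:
m = 3 (m = -3*(-1) = 3)
U(o, H) = H*o
((U(5, 0) - 231)*(-79 - 228) + (-210 - 77))/m = ((0*5 - 231)*(-79 - 228) + (-210 - 77))/3 = ((0 - 231)*(-307) - 287)*(⅓) = (-231*(-307) - 287)*(⅓) = (70917 - 287)*(⅓) = 70630*(⅓) = 70630/3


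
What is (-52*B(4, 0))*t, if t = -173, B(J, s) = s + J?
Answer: 35984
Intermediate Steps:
B(J, s) = J + s
(-52*B(4, 0))*t = -52*(4 + 0)*(-173) = -52*4*(-173) = -208*(-173) = 35984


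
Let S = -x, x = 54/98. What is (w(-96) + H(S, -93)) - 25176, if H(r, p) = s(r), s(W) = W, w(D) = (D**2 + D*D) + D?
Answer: -335187/49 ≈ -6840.5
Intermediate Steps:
x = 27/49 (x = 54*(1/98) = 27/49 ≈ 0.55102)
w(D) = D + 2*D**2 (w(D) = (D**2 + D**2) + D = 2*D**2 + D = D + 2*D**2)
S = -27/49 (S = -1*27/49 = -27/49 ≈ -0.55102)
H(r, p) = r
(w(-96) + H(S, -93)) - 25176 = (-96*(1 + 2*(-96)) - 27/49) - 25176 = (-96*(1 - 192) - 27/49) - 25176 = (-96*(-191) - 27/49) - 25176 = (18336 - 27/49) - 25176 = 898437/49 - 25176 = -335187/49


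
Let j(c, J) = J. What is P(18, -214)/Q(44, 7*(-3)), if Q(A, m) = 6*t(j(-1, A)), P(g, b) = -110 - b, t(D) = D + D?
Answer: 13/66 ≈ 0.19697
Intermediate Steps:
t(D) = 2*D
Q(A, m) = 12*A (Q(A, m) = 6*(2*A) = 12*A)
P(18, -214)/Q(44, 7*(-3)) = (-110 - 1*(-214))/((12*44)) = (-110 + 214)/528 = 104*(1/528) = 13/66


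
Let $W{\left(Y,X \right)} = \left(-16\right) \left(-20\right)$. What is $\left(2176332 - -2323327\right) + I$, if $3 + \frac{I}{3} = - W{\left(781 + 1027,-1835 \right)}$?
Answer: $4498690$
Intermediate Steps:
$W{\left(Y,X \right)} = 320$
$I = -969$ ($I = -9 + 3 \left(\left(-1\right) 320\right) = -9 + 3 \left(-320\right) = -9 - 960 = -969$)
$\left(2176332 - -2323327\right) + I = \left(2176332 - -2323327\right) - 969 = \left(2176332 + 2323327\right) - 969 = 4499659 - 969 = 4498690$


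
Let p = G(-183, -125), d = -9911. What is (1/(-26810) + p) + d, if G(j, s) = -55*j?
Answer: 4128739/26810 ≈ 154.00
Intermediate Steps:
p = 10065 (p = -55*(-183) = 10065)
(1/(-26810) + p) + d = (1/(-26810) + 10065) - 9911 = (-1/26810 + 10065) - 9911 = 269842649/26810 - 9911 = 4128739/26810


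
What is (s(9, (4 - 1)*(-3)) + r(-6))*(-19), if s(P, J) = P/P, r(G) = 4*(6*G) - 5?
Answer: 2812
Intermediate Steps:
r(G) = -5 + 24*G (r(G) = 24*G - 5 = -5 + 24*G)
s(P, J) = 1
(s(9, (4 - 1)*(-3)) + r(-6))*(-19) = (1 + (-5 + 24*(-6)))*(-19) = (1 + (-5 - 144))*(-19) = (1 - 149)*(-19) = -148*(-19) = 2812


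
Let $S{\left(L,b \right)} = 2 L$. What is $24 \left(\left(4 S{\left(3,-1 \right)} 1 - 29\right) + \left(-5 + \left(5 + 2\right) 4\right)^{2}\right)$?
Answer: $12576$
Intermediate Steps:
$24 \left(\left(4 S{\left(3,-1 \right)} 1 - 29\right) + \left(-5 + \left(5 + 2\right) 4\right)^{2}\right) = 24 \left(\left(4 \cdot 2 \cdot 3 \cdot 1 - 29\right) + \left(-5 + \left(5 + 2\right) 4\right)^{2}\right) = 24 \left(\left(4 \cdot 6 \cdot 1 - 29\right) + \left(-5 + 7 \cdot 4\right)^{2}\right) = 24 \left(\left(24 \cdot 1 - 29\right) + \left(-5 + 28\right)^{2}\right) = 24 \left(\left(24 - 29\right) + 23^{2}\right) = 24 \left(-5 + 529\right) = 24 \cdot 524 = 12576$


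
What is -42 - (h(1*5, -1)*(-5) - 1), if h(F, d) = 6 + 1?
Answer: -6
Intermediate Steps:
h(F, d) = 7
-42 - (h(1*5, -1)*(-5) - 1) = -42 - (7*(-5) - 1) = -42 - (-35 - 1) = -42 - 1*(-36) = -42 + 36 = -6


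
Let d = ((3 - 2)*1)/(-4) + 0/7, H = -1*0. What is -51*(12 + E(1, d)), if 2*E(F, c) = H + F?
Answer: -1275/2 ≈ -637.50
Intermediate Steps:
H = 0
d = -¼ (d = (1*1)*(-¼) + 0*(⅐) = 1*(-¼) + 0 = -¼ + 0 = -¼ ≈ -0.25000)
E(F, c) = F/2 (E(F, c) = (0 + F)/2 = F/2)
-51*(12 + E(1, d)) = -51*(12 + (½)*1) = -51*(12 + ½) = -51*25/2 = -1275/2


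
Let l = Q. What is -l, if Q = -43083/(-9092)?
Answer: -43083/9092 ≈ -4.7386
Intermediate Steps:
Q = 43083/9092 (Q = -43083*(-1/9092) = 43083/9092 ≈ 4.7386)
l = 43083/9092 ≈ 4.7386
-l = -1*43083/9092 = -43083/9092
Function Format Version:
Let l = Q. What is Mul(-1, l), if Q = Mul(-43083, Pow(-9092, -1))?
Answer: Rational(-43083, 9092) ≈ -4.7386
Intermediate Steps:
Q = Rational(43083, 9092) (Q = Mul(-43083, Rational(-1, 9092)) = Rational(43083, 9092) ≈ 4.7386)
l = Rational(43083, 9092) ≈ 4.7386
Mul(-1, l) = Mul(-1, Rational(43083, 9092)) = Rational(-43083, 9092)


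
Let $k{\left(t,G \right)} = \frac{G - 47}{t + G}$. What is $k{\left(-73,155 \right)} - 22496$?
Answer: $- \frac{922282}{41} \approx -22495.0$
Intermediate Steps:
$k{\left(t,G \right)} = \frac{-47 + G}{G + t}$
$k{\left(-73,155 \right)} - 22496 = \frac{-47 + 155}{155 - 73} - 22496 = \frac{1}{82} \cdot 108 - 22496 = \frac{54}{41} - 22496 = - \frac{922282}{41}$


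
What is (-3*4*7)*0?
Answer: 0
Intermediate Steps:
(-3*4*7)*0 = -12*7*0 = -84*0 = 0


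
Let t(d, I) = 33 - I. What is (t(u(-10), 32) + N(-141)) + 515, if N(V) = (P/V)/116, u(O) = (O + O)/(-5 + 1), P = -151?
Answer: 8439847/16356 ≈ 516.01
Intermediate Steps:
u(O) = -O/2 (u(O) = (2*O)/(-4) = (2*O)*(-¼) = -O/2)
N(V) = -151/(116*V) (N(V) = -151/V/116 = -151/V*(1/116) = -151/(116*V))
(t(u(-10), 32) + N(-141)) + 515 = ((33 - 1*32) - 151/116/(-141)) + 515 = ((33 - 32) - 151/116*(-1/141)) + 515 = (1 + 151/16356) + 515 = 16507/16356 + 515 = 8439847/16356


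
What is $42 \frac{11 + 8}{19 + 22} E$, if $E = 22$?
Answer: $\frac{17556}{41} \approx 428.2$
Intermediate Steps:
$42 \frac{11 + 8}{19 + 22} E = 42 \frac{11 + 8}{19 + 22} \cdot 22 = 42 \cdot \frac{19}{41} \cdot 22 = \frac{798}{41} \cdot 22 = \frac{17556}{41}$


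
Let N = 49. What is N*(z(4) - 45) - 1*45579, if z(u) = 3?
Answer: -47637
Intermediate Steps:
N*(z(4) - 45) - 1*45579 = 49*(3 - 45) - 1*45579 = 49*(-42) - 45579 = -2058 - 45579 = -47637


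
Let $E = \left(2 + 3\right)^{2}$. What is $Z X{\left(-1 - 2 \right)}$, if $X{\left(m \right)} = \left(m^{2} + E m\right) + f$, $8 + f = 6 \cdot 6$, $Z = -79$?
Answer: $3002$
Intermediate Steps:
$E = 25$ ($E = 5^{2} = 25$)
$f = 28$ ($f = -8 + 6 \cdot 6 = -8 + 36 = 28$)
$X{\left(m \right)} = 28 + m^{2} + 25 m$ ($X{\left(m \right)} = \left(m^{2} + 25 m\right) + 28 = 28 + m^{2} + 25 m$)
$Z X{\left(-1 - 2 \right)} = - 79 \left(28 + \left(-1 - 2\right)^{2} + 25 \left(-1 - 2\right)\right) = - 79 \left(28 + \left(-3\right)^{2} + 25 \left(-3\right)\right) = - 79 \left(28 + 9 - 75\right) = \left(-79\right) \left(-38\right) = 3002$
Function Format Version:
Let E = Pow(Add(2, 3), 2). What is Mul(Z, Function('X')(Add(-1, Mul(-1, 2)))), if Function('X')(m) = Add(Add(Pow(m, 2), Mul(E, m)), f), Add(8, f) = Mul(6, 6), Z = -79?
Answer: 3002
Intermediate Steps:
E = 25 (E = Pow(5, 2) = 25)
f = 28 (f = Add(-8, Mul(6, 6)) = Add(-8, 36) = 28)
Function('X')(m) = Add(28, Pow(m, 2), Mul(25, m)) (Function('X')(m) = Add(Add(Pow(m, 2), Mul(25, m)), 28) = Add(28, Pow(m, 2), Mul(25, m)))
Mul(Z, Function('X')(Add(-1, Mul(-1, 2)))) = Mul(-79, Add(28, Pow(Add(-1, Mul(-1, 2)), 2), Mul(25, Add(-1, Mul(-1, 2))))) = Mul(-79, Add(28, Pow(Add(-1, -2), 2), Mul(25, Add(-1, -2)))) = Mul(-79, Add(28, Pow(-3, 2), Mul(25, -3))) = Mul(-79, Add(28, 9, -75)) = Mul(-79, -38) = 3002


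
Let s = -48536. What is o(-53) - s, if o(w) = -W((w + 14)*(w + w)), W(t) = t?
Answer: 44402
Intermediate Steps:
o(w) = -2*w*(14 + w) (o(w) = -(w + 14)*(w + w) = -(14 + w)*2*w = -2*w*(14 + w))
o(-53) - s = -2*(-53)*(14 - 53) - 1*(-48536) = -2*(-53)*(-39) + 48536 = -4134 + 48536 = 44402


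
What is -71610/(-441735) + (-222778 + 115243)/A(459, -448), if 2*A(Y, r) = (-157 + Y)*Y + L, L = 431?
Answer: -809968072/584979143 ≈ -1.3846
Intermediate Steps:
A(Y, r) = 431/2 + Y*(-157 + Y)/2 (A(Y, r) = ((-157 + Y)*Y + 431)/2 = (Y*(-157 + Y) + 431)/2 = (431 + Y*(-157 + Y))/2 = 431/2 + Y*(-157 + Y)/2)
-71610/(-441735) + (-222778 + 115243)/A(459, -448) = -71610/(-441735) + (-222778 + 115243)/(431/2 + (½)*459² - 157/2*459) = -71610*(-1/441735) - 107535/(431/2 + (½)*210681 - 72063/2) = 682/4207 - 107535/(431/2 + 210681/2 - 72063/2) = 682/4207 - 107535/139049/2 = 682/4207 - 107535*2/139049 = 682/4207 - 215070/139049 = -809968072/584979143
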